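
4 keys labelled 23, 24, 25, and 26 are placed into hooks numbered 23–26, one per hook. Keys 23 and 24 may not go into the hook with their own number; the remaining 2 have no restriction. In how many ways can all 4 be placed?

14

Let Aᵢ (for i ∈ {23, 24}) be the placements that put key i in its forbidden hook. Any j of these fix j positions, leaving (4−j)! ways to fill the rest, and there are C(2,j) ways to pick which j.
By inclusion–exclusion, the number of valid placements is Σ_{j=0}^{2} (−1)^j C(2,j)·(4−j)!.
Computing: 24 − 12 + 2 = 14.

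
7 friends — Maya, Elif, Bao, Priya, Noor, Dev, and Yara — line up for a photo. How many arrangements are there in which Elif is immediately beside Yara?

Place the 5 others and the Elif-Yara pair as 6 objects in a line; the pair has 2 internal arrangements.
So the count is 2·(6)! = 1440.

1440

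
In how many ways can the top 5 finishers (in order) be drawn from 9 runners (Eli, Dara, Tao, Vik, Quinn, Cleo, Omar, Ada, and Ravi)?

15120

This is an ordered selection of 5 from 9: P(9,5).
That gives 9 × 8 × 7 × 6 × 5 = 15120.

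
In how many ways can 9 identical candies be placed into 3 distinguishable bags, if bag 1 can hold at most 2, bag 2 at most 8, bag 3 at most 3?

11

By stars and bars, unrestricted non-negative solutions to x_1+…+x_3 = 9 number C(9+2,2) = 55.
Subtract solutions that violate a single cap (substitute x_i' = x_i − (cap_i+1)): x_1 ≥ 3 gives C(8,2) = 28; x_2 ≥ 9 gives C(2,2) = 1; x_3 ≥ 4 gives C(7,2) = 21. Together 50.
Add back pairs where two caps are both exceeded: 0 + 6 + 0 = 6.
By inclusion–exclusion the count is 55 − 50 + 6 = 11.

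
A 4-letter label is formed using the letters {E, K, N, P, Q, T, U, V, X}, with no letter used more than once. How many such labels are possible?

3024

With no repetition, fill the 4 letters in order: 9 choices, then 8, down to 6.
That product is 9 × 8 × 7 × 6 = 3024.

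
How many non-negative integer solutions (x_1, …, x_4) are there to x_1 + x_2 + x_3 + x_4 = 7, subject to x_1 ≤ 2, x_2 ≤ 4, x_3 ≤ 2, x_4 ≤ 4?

Without the upper bounds there are C(10,3) = 120 ways to split 7 among 4 variables.
Subtract solutions that violate a single cap (substitute x_i' = x_i − (cap_i+1)): x_1 ≥ 3 gives C(7,3) = 35; x_2 ≥ 5 gives C(5,3) = 10; x_3 ≥ 3 gives C(7,3) = 35; x_4 ≥ 5 gives C(5,3) = 10. Together 90.
Add back pairs where two caps are both exceeded: 0 + 4 + 0 + 0 + 0 + 0 = 4.
By inclusion–exclusion the count is 120 − 90 + 4 = 34.

34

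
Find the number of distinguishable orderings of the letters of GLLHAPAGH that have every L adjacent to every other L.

5040

Treat the 2 copies of L as a single block. The multiset to arrange is then {LL, A, A, G, G, H, H, P}, 8 items in all.
That gives (8)!/(2!·2!·2!) = 5040 arrangements.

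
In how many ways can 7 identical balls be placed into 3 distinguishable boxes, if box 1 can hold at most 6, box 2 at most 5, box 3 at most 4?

By stars and bars, unrestricted non-negative solutions to x_1+…+x_3 = 7 number C(7+2,2) = 36.
Subtract solutions that violate a single cap (substitute x_i' = x_i − (cap_i+1)): x_1 ≥ 7 gives C(2,2) = 1; x_2 ≥ 6 gives C(3,2) = 3; x_3 ≥ 5 gives C(4,2) = 6. Together 10.
No two caps can be exceeded simultaneously, so the pair terms are all 0.
By inclusion–exclusion the count is 36 − 10 + 0 = 26.

26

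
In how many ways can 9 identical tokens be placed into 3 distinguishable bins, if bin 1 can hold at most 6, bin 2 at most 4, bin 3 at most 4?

Without the upper bounds there are C(11,2) = 55 ways to split 9 among 3 bins.
Subtract solutions that violate a single cap (substitute x_i' = x_i − (cap_i+1)): x_1 ≥ 7 gives C(4,2) = 6; x_2 ≥ 5 gives C(6,2) = 15; x_3 ≥ 5 gives C(6,2) = 15. Together 36.
No two caps can be exceeded simultaneously, so the pair terms are all 0.
By inclusion–exclusion the count is 55 − 36 + 0 = 19.

19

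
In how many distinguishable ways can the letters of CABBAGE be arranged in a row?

1260

CABBAGE has 7 letters with A appearing twice and B appearing twice.
So there are 7! / (2!·2!) = 1260 distinguishable arrangements.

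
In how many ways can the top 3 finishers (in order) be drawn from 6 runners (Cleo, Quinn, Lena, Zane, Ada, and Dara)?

120

This is an ordered selection of 3 from 6: P(6,3).
That gives 6 × 5 × 4 = 120.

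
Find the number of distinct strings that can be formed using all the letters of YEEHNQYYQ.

15120

The 9 letters of YEEHNQYYQ have repeats: E appearing twice, Q appearing twice, and Y appearing 3 times.
The number of distinct arrangements is 9!/(3!·2!·2!) = 362880/24 = 15120.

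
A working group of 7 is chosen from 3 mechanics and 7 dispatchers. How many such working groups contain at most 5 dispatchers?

98

Split by how many dispatchers are chosen (0 through 5).
Sum: C(7,0)·C(3,7) + C(7,1)·C(3,6) + C(7,2)·C(3,5) + C(7,3)·C(3,4) + C(7,4)·C(3,3) + C(7,5)·C(3,2) = 0 + 0 + 0 + 0 + 35 + 63 = 98.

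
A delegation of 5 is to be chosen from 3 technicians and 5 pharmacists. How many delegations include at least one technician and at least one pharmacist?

55

Total 5-person selections from all 8: C(8,5) = 56.
Subtract selections that omit an entire group: no technicians → C(5,5) = 1; no pharmacists → C(3,5) = 0.
Both groups omitted at once is impossible, so 56 − 1 = 55.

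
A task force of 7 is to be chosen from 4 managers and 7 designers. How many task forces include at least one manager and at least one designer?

With no constraint there are C(11,7) = 330 possible selections.
Selections missing a whole group: no managers → C(7,7) = 1; no designers → C(4,7) = 0.
Both groups omitted at once is impossible, so 330 − 1 = 329.

329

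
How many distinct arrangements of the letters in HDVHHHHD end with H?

With the last slot taken by H, it remains to arrange the other 7 letters (DVHHHHD).
Those 7 letters have D appearing twice and H appearing 4 times, giving (7)!/(4!·2!) = 105.

105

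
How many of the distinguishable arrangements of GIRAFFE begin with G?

360

Fix G in the first position and arrange the remaining 6 letters.
Those 6 letters have F appearing twice, giving (6)!/(2!) = 360.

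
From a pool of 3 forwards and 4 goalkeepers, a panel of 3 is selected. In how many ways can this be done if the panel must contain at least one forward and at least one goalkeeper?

Unrestricted: C(7,3) = 35 ways to pick any 3 of the 7.
Selections missing a whole group: no forwards → C(4,3) = 4; no goalkeepers → C(3,3) = 1.
Both groups omitted at once is impossible, so 35 − 5 = 30.

30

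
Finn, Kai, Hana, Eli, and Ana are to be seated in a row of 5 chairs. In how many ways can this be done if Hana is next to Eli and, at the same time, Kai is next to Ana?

24

Treat {Hana,Eli} as one block (2 orders) and {Kai,Ana} as another (2 orders).
That leaves 3 units to arrange: 2 × 2 × 3! = 4 × 6 = 24.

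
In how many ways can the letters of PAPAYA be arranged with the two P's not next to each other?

40

Total arrangements of PAPAYA: 6!/(3!·2!) = 60.
If the two P's are adjacent, glue them into one block, leaving 5 items to arrange: (5)!/(3!) = 20 ways.
Hence 60 − 20 = 40.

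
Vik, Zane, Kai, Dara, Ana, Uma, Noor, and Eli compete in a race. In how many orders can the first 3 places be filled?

336

There are 8 choices for 1st place, 7 for 2nd, and 6 for 3rd.
That gives 8 × 7 × 6 = 336.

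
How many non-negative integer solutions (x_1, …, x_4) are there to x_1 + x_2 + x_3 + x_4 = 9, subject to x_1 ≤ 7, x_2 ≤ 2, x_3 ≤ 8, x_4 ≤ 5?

112

Without the upper bounds there are C(12,3) = 220 ways to split 9 among 4 variables.
Subtract solutions that violate a single cap (substitute x_i' = x_i − (cap_i+1)): x_1 ≥ 8 gives C(4,3) = 4; x_2 ≥ 3 gives C(9,3) = 84; x_3 ≥ 9 gives C(3,3) = 1; x_4 ≥ 6 gives C(6,3) = 20. Together 109.
Add back pairs where two caps are both exceeded: 0 + 0 + 0 + 0 + 1 + 0 = 1.
By inclusion–exclusion the count is 220 − 109 + 1 = 112.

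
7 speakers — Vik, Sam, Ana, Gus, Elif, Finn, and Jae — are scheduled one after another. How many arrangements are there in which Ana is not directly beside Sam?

3600

Of the 7! = 5040 arrangements, those with Ana and Sam adjacent number 2 × 6! = 1440 (treat the pair as a block with 2 internal orders).
So 5040 − 1440 = 3600 arrangements keep them apart.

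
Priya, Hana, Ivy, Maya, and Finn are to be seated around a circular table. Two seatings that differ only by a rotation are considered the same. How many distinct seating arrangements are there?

Seat Priya anywhere (absorbing the rotational symmetry), then permute the other 4: (4)! = 24.

24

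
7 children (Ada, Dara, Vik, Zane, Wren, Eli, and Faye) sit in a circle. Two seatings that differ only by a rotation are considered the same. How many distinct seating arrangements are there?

720

Seat Ada anywhere (absorbing the rotational symmetry), then permute the other 6: (6)! = 720.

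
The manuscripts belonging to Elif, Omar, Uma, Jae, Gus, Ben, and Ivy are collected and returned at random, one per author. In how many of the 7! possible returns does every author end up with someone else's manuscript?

1854

Count assignments avoiding every fixed point. For any j of the 7 authors fixed to their own manuscript, the other 7−j can be arranged in (7−j)! ways.
By inclusion–exclusion this is Σ_{j=0}^{7} (−1)^j C(7,j)·(7−j)!.
Computing: 5040 − 5040 + 2520 − 840 + 210 − 42 + 7 − 1 = 1854.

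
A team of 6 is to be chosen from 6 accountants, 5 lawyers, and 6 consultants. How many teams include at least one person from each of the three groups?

10530

Unrestricted: C(17,6) = 12376 ways to pick any 6 of the 17.
Subtract selections that omit an entire group: no accountants → C(11,6) = 462; no lawyers → C(12,6) = 924; no consultants → C(11,6) = 462.
Add back selections omitting two groups (i.e. drawn from a single group): C(6,6) + C(5,6) + C(6,6) = 2.
By inclusion–exclusion: 12376 − 1848 + 2 = 10530.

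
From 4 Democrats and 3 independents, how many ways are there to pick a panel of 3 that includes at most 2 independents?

34

Split by how many independents are chosen (0 through 2).
Sum: C(3,0)·C(4,3) + C(3,1)·C(4,2) + C(3,2)·C(4,1) = 4 + 18 + 12 = 34.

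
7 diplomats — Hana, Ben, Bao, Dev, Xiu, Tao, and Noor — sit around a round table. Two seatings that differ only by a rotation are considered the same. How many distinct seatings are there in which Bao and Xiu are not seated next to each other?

480

All circular seatings of 7 people number (6)! = 720.
Seatings with Bao beside Xiu: treat them as a block with 2 internal orders, giving 2 × (5)! = 240.
Subtracting, 720 − 240 = 480.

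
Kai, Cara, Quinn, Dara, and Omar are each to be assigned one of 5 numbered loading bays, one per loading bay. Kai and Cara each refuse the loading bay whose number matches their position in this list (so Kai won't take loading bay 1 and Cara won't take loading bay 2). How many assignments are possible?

Let Aᵢ (for i ∈ {1, 2}) be the placements that put person i in their forbidden loading bay. Any j of these fix j positions, leaving (5−j)! ways to fill the rest, and there are C(2,j) ways to pick which j.
By inclusion–exclusion, the number of valid placements is Σ_{j=0}^{2} (−1)^j C(2,j)·(5−j)!.
Computing: 120 − 48 + 6 = 78.

78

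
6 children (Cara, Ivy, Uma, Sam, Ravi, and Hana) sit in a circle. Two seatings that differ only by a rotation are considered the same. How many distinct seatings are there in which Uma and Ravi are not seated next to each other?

72

All circular seatings of 6 people number (5)! = 120.
Those with Uma next to Ravi: fuse the pair into one unit and seat 5 units around a circle — 2·(4)! = 48.
Subtracting, 120 − 48 = 72.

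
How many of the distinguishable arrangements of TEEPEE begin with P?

5

With the first slot taken by P, it remains to arrange the other 5 letters (TEEEE).
Those 5 letters have E appearing 4 times, giving (5)!/(4!) = 5.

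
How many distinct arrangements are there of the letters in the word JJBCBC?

Letter multiplicities in JJBCBC: B×2, C×2, J×2.
So there are 6! / (2!·2!·2!) = 90 distinguishable arrangements.

90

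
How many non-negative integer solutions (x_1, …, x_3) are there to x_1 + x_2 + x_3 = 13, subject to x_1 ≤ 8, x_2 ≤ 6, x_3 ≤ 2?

9

Ignoring the caps, the number of non-negative solutions to x_1+…+x_3 = 13 is C(15,2) = 105.
Subtract solutions that violate a single cap (substitute x_i' = x_i − (cap_i+1)): x_1 ≥ 9 gives C(6,2) = 15; x_2 ≥ 7 gives C(8,2) = 28; x_3 ≥ 3 gives C(12,2) = 66. Together 109.
Add back pairs where two caps are both exceeded: 0 + 3 + 10 = 13.
By inclusion–exclusion the count is 105 − 109 + 13 = 9.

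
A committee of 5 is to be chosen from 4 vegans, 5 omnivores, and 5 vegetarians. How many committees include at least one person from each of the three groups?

1500

Unrestricted: C(14,5) = 2002 ways to pick any 5 of the 14.
Subtract selections that omit an entire group: no vegans → C(10,5) = 252; no omnivores → C(9,5) = 126; no vegetarians → C(9,5) = 126.
Add back selections omitting two groups (i.e. drawn from a single group): C(4,5) + C(5,5) + C(5,5) = 2.
By inclusion–exclusion: 2002 − 504 + 2 = 1500.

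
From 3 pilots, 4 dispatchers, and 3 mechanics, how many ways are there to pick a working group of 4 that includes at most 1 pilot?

140

Split by how many pilots are chosen (0 through 1).
Sum: C(3,0)·C(7,4) + C(3,1)·C(7,3) = 35 + 105 = 140.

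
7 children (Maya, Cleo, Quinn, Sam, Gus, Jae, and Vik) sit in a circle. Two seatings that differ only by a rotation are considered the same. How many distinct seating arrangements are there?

Fix one person's seat to break rotational symmetry; the remaining 6 people can be arranged in (6)! = 720 ways.

720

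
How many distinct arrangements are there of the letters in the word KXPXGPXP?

1120

Letter multiplicities in KXPXGPXP: G×1, K×1, P×3, X×3.
Dividing 8! = 40320 by 3!·3! = 36 for the repeated letters gives 1120.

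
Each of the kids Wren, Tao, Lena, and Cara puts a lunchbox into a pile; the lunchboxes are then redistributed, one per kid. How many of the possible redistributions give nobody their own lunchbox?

This is the derangement count D_4: permutations of 4 items with no fixed point.
By inclusion–exclusion this is Σ_{j=0}^{4} (−1)^j C(4,j)·(4−j)!.
Computing: 24 − 24 + 12 − 4 + 1 = 9.

9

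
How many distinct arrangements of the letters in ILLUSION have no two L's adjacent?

There are 8!/(2!·2!) = 10080 arrangements of ILLUSION in total.
If the two L's are adjacent, glue them into one block, leaving 7 items to arrange: (7)!/(2!) = 2520 ways.
Hence 10080 − 2520 = 7560.

7560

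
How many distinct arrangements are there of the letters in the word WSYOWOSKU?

45360

WSYOWOSKU has 9 letters with O appearing twice, S appearing twice, and W appearing twice.
So there are 9! / (2!·2!·2!) = 45360 distinguishable arrangements.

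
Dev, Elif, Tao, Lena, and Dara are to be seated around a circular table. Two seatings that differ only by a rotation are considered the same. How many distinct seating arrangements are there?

24

Seat Dev anywhere (absorbing the rotational symmetry), then permute the other 4: (4)! = 24.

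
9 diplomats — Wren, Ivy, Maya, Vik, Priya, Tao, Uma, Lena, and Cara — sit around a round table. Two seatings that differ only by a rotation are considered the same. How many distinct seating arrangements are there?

40320

Fix one person's seat to break rotational symmetry; the remaining 8 people can be arranged in (8)! = 40320 ways.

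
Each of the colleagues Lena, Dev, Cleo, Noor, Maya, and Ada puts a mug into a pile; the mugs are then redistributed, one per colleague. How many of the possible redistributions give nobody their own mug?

265

Let Aᵢ be the assignments in which colleague i gets their own mug. We want the size of the complement of A₁∪…∪A_6.
By inclusion–exclusion this is Σ_{j=0}^{6} (−1)^j C(6,j)·(6−j)!.
Computing: 720 − 720 + 360 − 120 + 30 − 6 + 1 = 265.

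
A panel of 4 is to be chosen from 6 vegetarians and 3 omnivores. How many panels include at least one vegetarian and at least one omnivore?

With no constraint there are C(9,4) = 126 possible selections.
Subtract selections that omit an entire group: no vegetarians → C(3,4) = 0; no omnivores → C(6,4) = 15.
Both groups omitted at once is impossible, so 126 − 15 = 111.

111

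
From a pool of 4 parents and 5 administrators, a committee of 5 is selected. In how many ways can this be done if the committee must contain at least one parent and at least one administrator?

Total 5-person selections from all 9: C(9,5) = 126.
Subtract selections that omit an entire group: no parents → C(5,5) = 1; no administrators → C(4,5) = 0.
Both groups omitted at once is impossible, so 126 − 1 = 125.

125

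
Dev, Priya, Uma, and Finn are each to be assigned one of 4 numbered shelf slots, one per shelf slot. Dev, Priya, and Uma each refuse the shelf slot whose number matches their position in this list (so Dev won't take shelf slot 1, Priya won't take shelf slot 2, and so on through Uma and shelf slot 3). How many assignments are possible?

Let Aᵢ (for i ∈ {1, 2, 3}) be the placements that put person i in their forbidden shelf slot. Any j of these fix j positions, leaving (4−j)! ways to fill the rest, and there are C(3,j) ways to pick which j.
By inclusion–exclusion, the number of valid placements is Σ_{j=0}^{3} (−1)^j C(3,j)·(4−j)!.
Computing: 24 − 18 + 6 − 1 = 11.

11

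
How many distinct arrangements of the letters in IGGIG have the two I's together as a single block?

Treat the 2 copies of I as a single block. The multiset to arrange is then {II, G, G, G}, 4 items in all.
That gives (4)!/(3!) = 4 arrangements.

4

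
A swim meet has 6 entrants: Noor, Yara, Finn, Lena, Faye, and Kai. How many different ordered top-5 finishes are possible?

720

There are 6 choices for 1st place, 5 for 2nd, and so on down to 2 for position 5.
That gives 6 × 5 × 4 × 3 × 2 = 720.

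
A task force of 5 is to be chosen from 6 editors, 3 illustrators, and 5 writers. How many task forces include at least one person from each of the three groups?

1365

With no constraint there are C(14,5) = 2002 possible selections.
Selections missing a whole group: no editors → C(8,5) = 56; no illustrators → C(11,5) = 462; no writers → C(9,5) = 126.
Add back selections omitting two groups (i.e. drawn from a single group): C(6,5) + C(3,5) + C(5,5) = 7.
By inclusion–exclusion: 2002 − 644 + 7 = 1365.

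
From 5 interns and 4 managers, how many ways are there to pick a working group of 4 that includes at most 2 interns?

81

Split by how many interns are chosen (0 through 2).
Sum: C(5,0)·C(4,4) + C(5,1)·C(4,3) + C(5,2)·C(4,2) = 1 + 20 + 60 = 81.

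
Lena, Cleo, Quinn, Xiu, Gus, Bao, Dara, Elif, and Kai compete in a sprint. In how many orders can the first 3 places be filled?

This is an ordered selection of 3 from 9: P(9,3).
That gives 9 × 8 × 7 = 504.

504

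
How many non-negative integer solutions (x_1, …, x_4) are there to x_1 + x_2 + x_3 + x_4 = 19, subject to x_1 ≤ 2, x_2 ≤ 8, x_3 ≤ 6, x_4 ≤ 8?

46

Without the upper bounds there are C(22,3) = 1540 ways to split 19 among 4 variables.
Subtract solutions that violate a single cap (substitute x_i' = x_i − (cap_i+1)): x_1 ≥ 3 gives C(19,3) = 969; x_2 ≥ 9 gives C(13,3) = 286; x_3 ≥ 7 gives C(15,3) = 455; x_4 ≥ 9 gives C(13,3) = 286. Together 1996.
Add back pairs where two caps are both exceeded: 120 + 220 + 120 + 20 + 4 + 20 = 504.
Subtract triples: 1 + 0 + 1 + 0 = 2.
By inclusion–exclusion the count is 1540 − 1996 + 504 − 2 = 46.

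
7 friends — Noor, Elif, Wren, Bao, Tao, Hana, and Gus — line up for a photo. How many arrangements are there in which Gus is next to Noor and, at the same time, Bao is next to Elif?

Treat {Gus,Noor} as one block (2 orders) and {Bao,Elif} as another (2 orders).
That leaves 5 units to arrange: 2 × 2 × 5! = 4 × 120 = 480.

480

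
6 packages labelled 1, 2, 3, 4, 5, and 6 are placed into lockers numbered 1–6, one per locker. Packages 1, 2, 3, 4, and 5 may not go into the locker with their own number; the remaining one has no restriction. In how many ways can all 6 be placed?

Let Aᵢ (for 1 ≤ i ≤ 5) be the placements that put package i in its forbidden locker. Any j of these fix j positions, leaving (6−j)! ways to fill the rest, and there are C(5,j) ways to pick which j.
By inclusion–exclusion, the number of valid placements is Σ_{j=0}^{5} (−1)^j C(5,j)·(6−j)!.
Computing: 720 − 600 + 240 − 60 + 10 − 1 = 309.

309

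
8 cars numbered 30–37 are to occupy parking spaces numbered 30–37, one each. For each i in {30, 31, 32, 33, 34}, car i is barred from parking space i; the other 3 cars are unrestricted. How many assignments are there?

21234

Let Aᵢ (for 30 ≤ i ≤ 34) be the placements that put car i in its forbidden parking space. Any j of these fix j positions, leaving (8−j)! ways to fill the rest, and there are C(5,j) ways to pick which j.
By inclusion–exclusion, the number of valid placements is Σ_{j=0}^{5} (−1)^j C(5,j)·(8−j)!.
Computing: 40320 − 25200 + 7200 − 1200 + 120 − 6 = 21234.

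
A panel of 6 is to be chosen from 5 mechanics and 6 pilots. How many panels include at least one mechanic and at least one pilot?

461

With no constraint there are C(11,6) = 462 possible selections.
Subtract selections that omit an entire group: no mechanics → C(6,6) = 1; no pilots → C(5,6) = 0.
Both groups omitted at once is impossible, so 462 − 1 = 461.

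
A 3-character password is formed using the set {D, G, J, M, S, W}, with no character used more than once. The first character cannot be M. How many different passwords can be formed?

100

The first character has 6−1 = 5 choices (anything except M).
The remaining 2 characters are filled from the other 5 symbols without repetition: 5 × 4 = 20.
Total: 5 × 20 = 100.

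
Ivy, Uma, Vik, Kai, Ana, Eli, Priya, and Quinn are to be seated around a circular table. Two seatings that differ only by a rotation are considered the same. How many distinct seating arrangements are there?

5040

Around a circle, 8 distinct people have 8!/8 = (7)! = 5040 rotationally distinct seatings.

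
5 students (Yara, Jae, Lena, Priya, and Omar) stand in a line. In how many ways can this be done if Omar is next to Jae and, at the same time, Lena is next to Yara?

Treat {Omar,Jae} as one block (2 orders) and {Lena,Yara} as another (2 orders).
That leaves 3 units to arrange: 2 × 2 × 3! = 4 × 6 = 24.

24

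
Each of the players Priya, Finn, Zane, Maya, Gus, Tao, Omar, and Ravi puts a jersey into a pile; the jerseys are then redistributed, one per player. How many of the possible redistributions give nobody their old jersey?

14833

Let Aᵢ be the assignments in which player i gets their old jersey. We want the size of the complement of A₁∪…∪A_8.
By inclusion–exclusion this is Σ_{j=0}^{8} (−1)^j C(8,j)·(8−j)!.
Computing: 40320 − 40320 + 20160 − 6720 + 1680 − 336 + 56 − 8 + 1 = 14833.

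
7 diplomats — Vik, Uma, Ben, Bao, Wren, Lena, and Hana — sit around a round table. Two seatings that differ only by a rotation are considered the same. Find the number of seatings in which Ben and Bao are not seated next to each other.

480

All circular seatings of 7 people number (6)! = 720.
Seatings with Ben beside Bao: treat them as a block with 2 internal orders, giving 2 × (5)! = 240.
Subtracting, 720 − 240 = 480.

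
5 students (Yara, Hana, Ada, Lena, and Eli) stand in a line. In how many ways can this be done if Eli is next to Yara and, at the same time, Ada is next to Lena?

24

Treat {Eli,Yara} as one block (2 orders) and {Ada,Lena} as another (2 orders).
That leaves 3 units to arrange: 2 × 2 × 3! = 4 × 6 = 24.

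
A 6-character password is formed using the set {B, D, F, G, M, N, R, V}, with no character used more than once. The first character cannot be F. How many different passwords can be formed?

The first character has 8−1 = 7 choices (anything except F).
The remaining 5 characters are filled from the other 7 symbols without repetition: 7 × 6 × 5 × 4 × 3 = 2520.
Total: 7 × 2520 = 17640.

17640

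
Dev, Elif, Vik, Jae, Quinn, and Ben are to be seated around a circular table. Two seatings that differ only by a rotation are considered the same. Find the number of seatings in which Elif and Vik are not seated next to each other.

Without the restriction there are (5)! = 120 seatings.
Seatings with Elif beside Vik: treat them as a block with 2 internal orders, giving 2 × (4)! = 48.
Subtracting, 120 − 48 = 72.

72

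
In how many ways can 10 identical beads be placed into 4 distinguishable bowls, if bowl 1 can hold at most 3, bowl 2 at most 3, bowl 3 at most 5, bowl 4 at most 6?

75

By stars and bars, unrestricted non-negative solutions to x_1+…+x_4 = 10 number C(10+3,3) = 286.
Subtract solutions that violate a single cap (substitute x_i' = x_i − (cap_i+1)): x_1 ≥ 4 gives C(9,3) = 84; x_2 ≥ 4 gives C(9,3) = 84; x_3 ≥ 6 gives C(7,3) = 35; x_4 ≥ 7 gives C(6,3) = 20. Together 223.
Add back pairs where two caps are both exceeded: 10 + 1 + 0 + 1 + 0 + 0 = 12.
By inclusion–exclusion the count is 286 − 223 + 12 = 75.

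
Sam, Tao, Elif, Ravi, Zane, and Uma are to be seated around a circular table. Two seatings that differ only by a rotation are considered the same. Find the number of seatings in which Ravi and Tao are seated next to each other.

Glue Ravi and Tao into a block (2 internal orders). Seating 5 units around a circle gives (4)! arrangements.
So 2 × (4)! = 2 × 24 = 48.

48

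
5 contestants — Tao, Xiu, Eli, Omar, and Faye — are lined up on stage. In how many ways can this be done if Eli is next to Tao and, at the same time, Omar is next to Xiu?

Treat {Eli,Tao} as one block (2 orders) and {Omar,Xiu} as another (2 orders).
That leaves 3 units to arrange: 2 × 2 × 3! = 4 × 6 = 24.

24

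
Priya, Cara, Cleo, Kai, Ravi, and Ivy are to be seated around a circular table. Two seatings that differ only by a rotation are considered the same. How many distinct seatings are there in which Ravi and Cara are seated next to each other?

48

Treat {Ravi, Cara} as one unit (2 internal orders) and seat the resulting 5 units around the table: (4)! circular arrangements.
So 2 × (4)! = 2 × 24 = 48.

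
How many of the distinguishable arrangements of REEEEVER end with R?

42

Fix R in the last position and arrange the remaining 7 letters.
Those 7 letters have E appearing 5 times, giving (7)!/(5!) = 42.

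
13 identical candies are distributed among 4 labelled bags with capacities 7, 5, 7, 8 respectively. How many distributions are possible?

293

Ignoring the caps, the number of non-negative solutions to x_1+…+x_4 = 13 is C(16,3) = 560.
Subtract solutions that violate a single cap (substitute x_i' = x_i − (cap_i+1)): x_1 ≥ 8 gives C(8,3) = 56; x_2 ≥ 6 gives C(10,3) = 120; x_3 ≥ 8 gives C(8,3) = 56; x_4 ≥ 9 gives C(7,3) = 35. Together 267.
No two caps can be exceeded simultaneously, so the pair terms are all 0.
By inclusion–exclusion the count is 560 − 267 + 0 = 293.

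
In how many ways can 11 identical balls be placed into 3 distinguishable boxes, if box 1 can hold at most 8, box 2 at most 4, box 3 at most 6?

29

Ignoring the caps, the number of non-negative solutions to x_1+…+x_3 = 11 is C(13,2) = 78.
Subtract solutions that violate a single cap (substitute x_i' = x_i − (cap_i+1)): x_1 ≥ 9 gives C(4,2) = 6; x_2 ≥ 5 gives C(8,2) = 28; x_3 ≥ 7 gives C(6,2) = 15. Together 49.
No two caps can be exceeded simultaneously, so the pair terms are all 0.
By inclusion–exclusion the count is 78 − 49 + 0 = 29.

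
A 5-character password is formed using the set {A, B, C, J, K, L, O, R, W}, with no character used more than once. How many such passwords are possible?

15120

This is a permutation of 5 out of 9: P(9,5) = 9!/4!.
That product is 9 × 8 × 7 × 6 × 5 = 15120.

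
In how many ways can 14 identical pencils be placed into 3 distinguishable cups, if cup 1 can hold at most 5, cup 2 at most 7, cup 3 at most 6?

15

By stars and bars, unrestricted non-negative solutions to x_1+…+x_3 = 14 number C(14+2,2) = 120.
Subtract solutions that violate a single cap (substitute x_i' = x_i − (cap_i+1)): x_1 ≥ 6 gives C(10,2) = 45; x_2 ≥ 8 gives C(8,2) = 28; x_3 ≥ 7 gives C(9,2) = 36. Together 109.
Add back pairs where two caps are both exceeded: 1 + 3 + 0 = 4.
By inclusion–exclusion the count is 120 − 109 + 4 = 15.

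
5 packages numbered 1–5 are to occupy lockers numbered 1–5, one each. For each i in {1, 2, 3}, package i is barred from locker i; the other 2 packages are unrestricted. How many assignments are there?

Let Aᵢ (for i ∈ {1, 2, 3}) be the placements that put package i in its forbidden locker. Any j of these fix j positions, leaving (5−j)! ways to fill the rest, and there are C(3,j) ways to pick which j.
By inclusion–exclusion, the number of valid placements is Σ_{j=0}^{3} (−1)^j C(3,j)·(5−j)!.
Computing: 120 − 72 + 18 − 2 = 64.

64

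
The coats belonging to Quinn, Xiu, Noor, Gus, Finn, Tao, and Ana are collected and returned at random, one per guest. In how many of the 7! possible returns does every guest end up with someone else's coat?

Let Aᵢ be the assignments in which guest i gets their own coat. We want the size of the complement of A₁∪…∪A_7.
By inclusion–exclusion this is Σ_{j=0}^{7} (−1)^j C(7,j)·(7−j)!.
Computing: 5040 − 5040 + 2520 − 840 + 210 − 42 + 7 − 1 = 1854.

1854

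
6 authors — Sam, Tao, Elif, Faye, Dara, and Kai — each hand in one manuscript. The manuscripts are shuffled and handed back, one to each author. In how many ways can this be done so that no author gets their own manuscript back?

265

Count assignments avoiding every fixed point. For any j of the 6 authors fixed to their own manuscript, the other 6−j can be arranged in (6−j)! ways.
By inclusion–exclusion this is Σ_{j=0}^{6} (−1)^j C(6,j)·(6−j)!.
Computing: 720 − 720 + 360 − 120 + 30 − 6 + 1 = 265.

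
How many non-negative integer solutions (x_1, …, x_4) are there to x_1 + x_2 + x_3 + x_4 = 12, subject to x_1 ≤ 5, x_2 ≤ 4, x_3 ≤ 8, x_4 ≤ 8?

215

Ignoring the caps, the number of non-negative solutions to x_1+…+x_4 = 12 is C(15,3) = 455.
Subtract solutions that violate a single cap (substitute x_i' = x_i − (cap_i+1)): x_1 ≥ 6 gives C(9,3) = 84; x_2 ≥ 5 gives C(10,3) = 120; x_3 ≥ 9 gives C(6,3) = 20; x_4 ≥ 9 gives C(6,3) = 20. Together 244.
Add back pairs where two caps are both exceeded: 4 + 0 + 0 + 0 + 0 + 0 = 4.
By inclusion–exclusion the count is 455 − 244 + 4 = 215.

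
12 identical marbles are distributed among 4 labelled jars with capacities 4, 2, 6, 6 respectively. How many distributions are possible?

Ignoring the caps, the number of non-negative solutions to x_1+…+x_4 = 12 is C(15,3) = 455.
Subtract solutions that violate a single cap (substitute x_i' = x_i − (cap_i+1)): x_1 ≥ 5 gives C(10,3) = 120; x_2 ≥ 3 gives C(12,3) = 220; x_3 ≥ 7 gives C(8,3) = 56; x_4 ≥ 7 gives C(8,3) = 56. Together 452.
Add back pairs where two caps are both exceeded: 35 + 1 + 1 + 10 + 10 + 0 = 57.
By inclusion–exclusion the count is 455 − 452 + 57 = 60.

60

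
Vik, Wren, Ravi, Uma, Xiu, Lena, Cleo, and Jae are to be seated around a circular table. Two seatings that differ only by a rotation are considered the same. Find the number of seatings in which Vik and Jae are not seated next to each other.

3600

All circular seatings of 8 people number (7)! = 5040.
Seatings with Vik beside Jae: treat them as a block with 2 internal orders, giving 2 × (6)! = 1440.
Subtracting, 5040 − 1440 = 3600.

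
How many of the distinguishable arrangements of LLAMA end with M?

Fix M in the last position and arrange the remaining 4 letters.
Those 4 letters have A appearing twice and L appearing twice, giving (4)!/(2!·2!) = 6.

6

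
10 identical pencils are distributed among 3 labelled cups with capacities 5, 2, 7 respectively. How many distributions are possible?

By stars and bars, unrestricted non-negative solutions to x_1+…+x_3 = 10 number C(10+2,2) = 66.
Subtract solutions that violate a single cap (substitute x_i' = x_i − (cap_i+1)): x_1 ≥ 6 gives C(6,2) = 15; x_2 ≥ 3 gives C(9,2) = 36; x_3 ≥ 8 gives C(4,2) = 6. Together 57.
Add back pairs where two caps are both exceeded: 3 + 0 + 0 = 3.
By inclusion–exclusion the count is 66 − 57 + 3 = 12.

12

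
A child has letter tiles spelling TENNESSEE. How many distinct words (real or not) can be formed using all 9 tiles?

3780

Letter multiplicities in TENNESSEE: E×4, N×2, S×2, T×1.
So there are 9! / (4!·2!·2!) = 3780 distinguishable arrangements.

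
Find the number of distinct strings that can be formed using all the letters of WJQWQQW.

The 7 letters of WJQWQQW have repeats: Q appearing 3 times and W appearing 3 times.
So there are 7! / (3!·3!) = 140 distinguishable arrangements.

140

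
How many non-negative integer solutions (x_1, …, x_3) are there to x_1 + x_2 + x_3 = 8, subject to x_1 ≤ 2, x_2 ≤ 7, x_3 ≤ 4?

14

Ignoring the caps, the number of non-negative solutions to x_1+…+x_3 = 8 is C(10,2) = 45.
Subtract solutions that violate a single cap (substitute x_i' = x_i − (cap_i+1)): x_1 ≥ 3 gives C(7,2) = 21; x_2 ≥ 8 gives C(2,2) = 1; x_3 ≥ 5 gives C(5,2) = 10. Together 32.
Add back pairs where two caps are both exceeded: 0 + 1 + 0 = 1.
By inclusion–exclusion the count is 45 − 32 + 1 = 14.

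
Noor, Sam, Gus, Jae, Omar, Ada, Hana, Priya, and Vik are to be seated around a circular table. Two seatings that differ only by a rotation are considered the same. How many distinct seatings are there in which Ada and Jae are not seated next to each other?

30240

Without the restriction there are (8)! = 40320 seatings.
Those with Ada next to Jae: fuse the pair into one unit and seat 8 units around a circle — 2·(7)! = 10080.
Subtracting, 40320 − 10080 = 30240.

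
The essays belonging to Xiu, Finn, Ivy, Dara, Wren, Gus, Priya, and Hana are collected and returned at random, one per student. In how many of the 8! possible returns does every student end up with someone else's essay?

14833

Count assignments avoiding every fixed point. For any j of the 8 students fixed to their own essay, the other 8−j can be arranged in (8−j)! ways.
By inclusion–exclusion this is Σ_{j=0}^{8} (−1)^j C(8,j)·(8−j)!.
Computing: 40320 − 40320 + 20160 − 6720 + 1680 − 336 + 56 − 8 + 1 = 14833.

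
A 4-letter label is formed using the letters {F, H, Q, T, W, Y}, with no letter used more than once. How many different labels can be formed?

360

Choose and order 4 of the 6 symbols: the first letter has 6 options, the next 5, then 4, 3.
That product is 6 × 5 × 4 × 3 = 360.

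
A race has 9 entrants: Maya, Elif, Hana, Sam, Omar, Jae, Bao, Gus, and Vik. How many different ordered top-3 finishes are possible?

504

This is an ordered selection of 3 from 9: P(9,3).
That gives 9 × 8 × 7 = 504.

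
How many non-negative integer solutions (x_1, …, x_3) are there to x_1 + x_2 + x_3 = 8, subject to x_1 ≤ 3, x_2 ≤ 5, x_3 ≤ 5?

18

Without the upper bounds there are C(10,2) = 45 ways to split 8 among 3 variables.
Subtract solutions that violate a single cap (substitute x_i' = x_i − (cap_i+1)): x_1 ≥ 4 gives C(6,2) = 15; x_2 ≥ 6 gives C(4,2) = 6; x_3 ≥ 6 gives C(4,2) = 6. Together 27.
No two caps can be exceeded simultaneously, so the pair terms are all 0.
By inclusion–exclusion the count is 45 − 27 + 0 = 18.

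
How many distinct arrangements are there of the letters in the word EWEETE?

30

The 6 letters of EWEETE have repeats: E appearing 4 times.
The number of distinct arrangements is 6!/(4!) = 720/24 = 30.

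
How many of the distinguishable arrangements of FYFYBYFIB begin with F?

1680

With the first slot taken by F, it remains to arrange the other 8 letters (YFYBYFIB).
Those 8 letters have B appearing twice, F appearing twice, and Y appearing 3 times, giving (8)!/(3!·2!·2!) = 1680.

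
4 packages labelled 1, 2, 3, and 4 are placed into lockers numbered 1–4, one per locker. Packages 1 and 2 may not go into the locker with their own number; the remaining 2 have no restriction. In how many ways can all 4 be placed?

14

Let Aᵢ (for i ∈ {1, 2}) be the placements that put package i in its forbidden locker. Any j of these fix j positions, leaving (4−j)! ways to fill the rest, and there are C(2,j) ways to pick which j.
By inclusion–exclusion, the number of valid placements is Σ_{j=0}^{2} (−1)^j C(2,j)·(4−j)!.
Computing: 24 − 12 + 2 = 14.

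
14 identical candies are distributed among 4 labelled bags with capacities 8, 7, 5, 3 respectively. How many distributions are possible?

139

By stars and bars, unrestricted non-negative solutions to x_1+…+x_4 = 14 number C(14+3,3) = 680.
Subtract solutions that violate a single cap (substitute x_i' = x_i − (cap_i+1)): x_1 ≥ 9 gives C(8,3) = 56; x_2 ≥ 8 gives C(9,3) = 84; x_3 ≥ 6 gives C(11,3) = 165; x_4 ≥ 4 gives C(13,3) = 286. Together 591.
Add back pairs where two caps are both exceeded: 0 + 0 + 4 + 1 + 10 + 35 = 50.
By inclusion–exclusion the count is 680 − 591 + 50 = 139.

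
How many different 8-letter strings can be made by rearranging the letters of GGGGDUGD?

The 8 letters of GGGGDUGD have repeats: D appearing twice and G appearing 5 times.
The number of distinct arrangements is 8!/(5!·2!) = 40320/240 = 168.

168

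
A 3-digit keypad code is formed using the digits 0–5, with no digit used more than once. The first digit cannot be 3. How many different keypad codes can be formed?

The first digit has 6−1 = 5 choices (anything except 3).
The remaining 2 digits are filled from the other 5 symbols without repetition: 5 × 4 = 20.
Total: 5 × 20 = 100.

100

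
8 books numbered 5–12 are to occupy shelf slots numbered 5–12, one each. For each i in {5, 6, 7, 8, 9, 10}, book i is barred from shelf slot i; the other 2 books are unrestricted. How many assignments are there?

18806

Let Aᵢ (for 5 ≤ i ≤ 10) be the placements that put book i in its forbidden shelf slot. Any j of these fix j positions, leaving (8−j)! ways to fill the rest, and there are C(6,j) ways to pick which j.
By inclusion–exclusion, the number of valid placements is Σ_{j=0}^{6} (−1)^j C(6,j)·(8−j)!.
Computing: 40320 − 30240 + 10800 − 2400 + 360 − 36 + 2 = 18806.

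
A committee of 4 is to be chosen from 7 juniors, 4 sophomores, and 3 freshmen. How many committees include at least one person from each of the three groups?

Total 4-person selections from all 14: C(14,4) = 1001.
Selections missing a whole group: no juniors → C(7,4) = 35; no sophomores → C(10,4) = 210; no freshmen → C(11,4) = 330.
Add back selections omitting two groups (i.e. drawn from a single group): C(7,4) + C(4,4) + C(3,4) = 36.
By inclusion–exclusion: 1001 − 575 + 36 = 462.

462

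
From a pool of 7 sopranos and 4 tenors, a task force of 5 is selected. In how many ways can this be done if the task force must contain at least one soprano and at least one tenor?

Total 5-person selections from all 11: C(11,5) = 462.
Subtract selections that omit an entire group: no sopranos → C(4,5) = 0; no tenors → C(7,5) = 21.
Both groups omitted at once is impossible, so 462 − 21 = 441.

441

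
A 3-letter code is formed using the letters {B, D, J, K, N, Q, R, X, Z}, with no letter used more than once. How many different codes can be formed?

504

This is a permutation of 3 out of 9: P(9,3) = 9!/6!.
9 × 8 × 7 = 504.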